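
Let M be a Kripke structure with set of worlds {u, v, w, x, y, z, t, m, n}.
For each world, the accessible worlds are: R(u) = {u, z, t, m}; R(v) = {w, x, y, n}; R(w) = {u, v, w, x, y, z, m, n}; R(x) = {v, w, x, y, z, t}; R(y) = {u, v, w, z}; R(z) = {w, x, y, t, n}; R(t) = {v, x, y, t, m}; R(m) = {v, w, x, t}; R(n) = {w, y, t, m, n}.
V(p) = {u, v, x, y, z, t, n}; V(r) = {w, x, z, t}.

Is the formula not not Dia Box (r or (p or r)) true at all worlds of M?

Let φ = not not Dia Box (r or (p or r)). Evaluate φ at each world:
  u (successors {u, z, t, m}): φ is true.
  v (successors {w, x, y, n}): φ is true.
  w (successors {u, v, w, x, y, z, m, n}): φ is true.
  x (successors {v, w, x, y, z, t}): φ is true.
  y (successors {u, v, w, z}): φ is true.
  z (successors {w, x, y, t, n}): φ is true.
  t (successors {v, x, y, t, m}): φ is true.
  m (successors {v, w, x, t}): φ is true.
  n (successors {w, y, t, m, n}): φ is true.
For instance, at w:
  At w: not Dia Box (r or (p or r)) is false, so not not Dia Box (r or (p or r)) is true.
    At w: Dia Box (r or (p or r)) is true, so not Dia Box (r or (p or r)) is false.
      At w: Dia Box (r or (p or r)) requires Box (r or (p or r)) at some successor in {u, v, w, x, y, z, m, n}.
        Box (r or (p or r)) holds at v, so Dia Box (r or (p or r)) is true at w.

Yes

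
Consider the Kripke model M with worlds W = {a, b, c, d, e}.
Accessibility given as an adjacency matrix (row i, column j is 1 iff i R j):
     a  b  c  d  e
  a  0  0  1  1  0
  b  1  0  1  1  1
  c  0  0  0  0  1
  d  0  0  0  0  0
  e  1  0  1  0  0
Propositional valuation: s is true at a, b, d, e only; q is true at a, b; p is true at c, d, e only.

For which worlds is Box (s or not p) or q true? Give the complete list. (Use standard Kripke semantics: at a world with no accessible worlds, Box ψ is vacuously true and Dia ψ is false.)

a, b, c, d

Let φ = Box (s or not p) or q. Evaluate φ at each world:
  a (successors {c, d}): φ is true.
  b (successors {a, c, d, e}): φ is true.
  c (successors {e}): φ is true.
  d (successors ∅): φ is true.
  e (successors {a, c}): φ is false.
For instance, at a:
  At a: Box (s or not p) is false, q is true, so Box (s or not p) or q is true.
    At a: Box (s or not p) requires s or not p at every successor {c, d}.
      s or not p fails at c, so Box (s or not p) is false at a.
Satisfying worlds: {a, b, c, d}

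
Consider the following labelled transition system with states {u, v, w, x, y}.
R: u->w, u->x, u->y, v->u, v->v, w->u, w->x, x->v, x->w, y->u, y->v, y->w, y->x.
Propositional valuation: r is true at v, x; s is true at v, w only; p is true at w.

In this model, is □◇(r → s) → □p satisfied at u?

No

At u: □◇(r → s) is true, □p is false, so □◇(r → s) → □p is false.
  At u: □◇(r → s) requires ◇(r → s) at every successor {w, x, y}.
      At w: ◇(r → s) requires r → s at some successor in {u, x}.
        r → s holds at u, so ◇(r → s) is true at w.
      At x: ◇(r → s) requires r → s at some successor in {v, w}.
        r → s holds at v, so ◇(r → s) is true at x.
      At y: ◇(r → s) requires r → s at some successor in {u, v, w, x}.
        r → s holds at u, so ◇(r → s) is true at y.
  So □◇(r → s) is true at u.
  At u: □p requires p at every successor {w, x, y}.
    p fails at x, so □p is false at u.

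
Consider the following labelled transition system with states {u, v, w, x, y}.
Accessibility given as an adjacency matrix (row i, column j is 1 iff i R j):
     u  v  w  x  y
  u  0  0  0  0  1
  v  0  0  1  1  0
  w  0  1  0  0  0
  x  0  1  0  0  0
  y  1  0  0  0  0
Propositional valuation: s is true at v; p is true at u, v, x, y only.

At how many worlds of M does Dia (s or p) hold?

Let φ = Dia (s or p). Evaluate φ at each world:
  u (successors {y}): φ is true.
  v (successors {w, x}): φ is true.
  w (successors {v}): φ is true.
  x (successors {v}): φ is true.
  y (successors {u}): φ is true.
For instance, at y:
  At y: Dia (s or p) requires s or p at some successor in {u}.
    s or p holds at u, so Dia (s or p) is true at y.
Satisfying worlds: {u, v, w, x, y}

5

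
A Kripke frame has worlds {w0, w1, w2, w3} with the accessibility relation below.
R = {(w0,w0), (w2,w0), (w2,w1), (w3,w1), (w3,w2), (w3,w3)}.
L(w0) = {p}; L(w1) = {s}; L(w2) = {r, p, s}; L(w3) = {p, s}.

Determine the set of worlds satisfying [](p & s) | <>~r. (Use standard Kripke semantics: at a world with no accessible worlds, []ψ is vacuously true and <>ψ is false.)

w0, w1, w2, w3

Let φ = [](p & s) | <>~r. Evaluate φ at each world:
  w0 (successors {w0}): φ is true.
  w1 (successors ∅): φ is true.
  w2 (successors {w0, w1}): φ is true.
  w3 (successors {w1, w2, w3}): φ is true.
For instance, at w0:
  At w0: [](p & s) is false, <>~r is true, so [](p & s) | <>~r is true.
    At w0: [](p & s) requires p & s at every successor {w0}.
      p & s fails at w0, so [](p & s) is false at w0.
    At w0: <>~r requires ~r at some successor in {w0}.
      ~r holds at w0, so <>~r is true at w0.
Satisfying worlds: {w0, w1, w2, w3}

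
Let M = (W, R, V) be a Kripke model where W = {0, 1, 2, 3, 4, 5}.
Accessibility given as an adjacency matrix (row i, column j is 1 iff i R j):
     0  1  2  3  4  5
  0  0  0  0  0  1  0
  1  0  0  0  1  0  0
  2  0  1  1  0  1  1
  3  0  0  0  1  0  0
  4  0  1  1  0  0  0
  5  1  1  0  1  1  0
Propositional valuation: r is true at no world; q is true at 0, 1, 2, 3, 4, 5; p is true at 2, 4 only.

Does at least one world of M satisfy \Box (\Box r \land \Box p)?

Let φ = \Box (\Box r \land \Box p). Evaluate φ at each world:
  0 (successors {4}): φ is false.
  1 (successors {3}): φ is false.
  2 (successors {1, 2, 4, 5}): φ is false.
  3 (successors {3}): φ is false.
  4 (successors {1, 2}): φ is false.
  5 (successors {0, 1, 3, 4}): φ is false.
For instance, at 3:
  At 3: \Box (\Box r \land \Box p) requires \Box r \land \Box p at every successor {3}.
    \Box r \land \Box p fails at 3, so \Box (\Box r \land \Box p) is false at 3.
      At 3: \Box r is false, \Box p is false, so \Box r \land \Box p is false.

No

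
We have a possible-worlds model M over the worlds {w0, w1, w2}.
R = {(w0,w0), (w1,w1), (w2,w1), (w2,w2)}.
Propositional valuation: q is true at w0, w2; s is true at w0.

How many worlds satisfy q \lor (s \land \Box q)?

Recall that \Box ψ holds at a world iff ψ holds at every accessible world, and \Diamond ψ holds iff ψ holds at some accessible world.
Let φ = q \lor (s \land \Box q). Evaluate φ at each world:
  w0 (successors {w0}): φ is true.
  w1 (successors {w1}): φ is false.
  w2 (successors {w1, w2}): φ is true.
For instance, at w2:
  At w2: q is true, s \land \Box q is false, so q \lor (s \land \Box q) is true.
    At w2: s is false, \Box q is false, so s \land \Box q is false.
      At w2: \Box q requires q at every successor {w1, w2}.
        q fails at w1, so \Box q is false at w2.
Satisfying worlds: {w0, w2}

2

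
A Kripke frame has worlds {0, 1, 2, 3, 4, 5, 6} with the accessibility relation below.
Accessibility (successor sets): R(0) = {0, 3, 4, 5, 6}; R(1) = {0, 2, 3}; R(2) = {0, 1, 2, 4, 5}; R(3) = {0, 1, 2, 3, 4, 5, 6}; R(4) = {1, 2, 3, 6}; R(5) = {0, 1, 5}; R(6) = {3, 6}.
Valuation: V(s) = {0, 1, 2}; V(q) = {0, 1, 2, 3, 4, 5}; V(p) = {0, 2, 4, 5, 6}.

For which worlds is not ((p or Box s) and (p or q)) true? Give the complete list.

Let φ = not ((p or Box s) and (p or q)). Evaluate φ at each world:
  0 (successors {0, 3, 4, 5, 6}): φ is false.
  1 (successors {0, 2, 3}): φ is true.
  2 (successors {0, 1, 2, 4, 5}): φ is false.
  3 (successors {0, 1, 2, 3, 4, 5, 6}): φ is true.
  4 (successors {1, 2, 3, 6}): φ is false.
  5 (successors {0, 1, 5}): φ is false.
  6 (successors {3, 6}): φ is false.
For instance, at 4:
  At 4: (p or Box s) and (p or q) is true, so not ((p or Box s) and (p or q)) is false.
    At 4: p or Box s is true, p or q is true, so (p or Box s) and (p or q) is true.
      At 4: p is true, Box s is false, so p or Box s is true.
Satisfying worlds: {1, 3}

1, 3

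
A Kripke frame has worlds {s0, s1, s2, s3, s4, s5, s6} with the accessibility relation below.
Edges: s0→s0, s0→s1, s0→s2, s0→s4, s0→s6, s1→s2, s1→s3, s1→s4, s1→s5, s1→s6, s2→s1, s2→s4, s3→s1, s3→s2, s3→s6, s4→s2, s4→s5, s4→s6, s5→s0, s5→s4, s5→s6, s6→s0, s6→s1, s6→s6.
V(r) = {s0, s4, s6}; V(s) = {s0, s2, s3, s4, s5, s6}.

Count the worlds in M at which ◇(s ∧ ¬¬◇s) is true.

7

Let φ = ◇(s ∧ ¬¬◇s). Evaluate φ at each world:
  s0 (successors {s0, s1, s2, s4, s6}): φ is true.
  s1 (successors {s2, s3, s4, s5, s6}): φ is true.
  s2 (successors {s1, s4}): φ is true.
  s3 (successors {s1, s2, s6}): φ is true.
  s4 (successors {s2, s5, s6}): φ is true.
  s5 (successors {s0, s4, s6}): φ is true.
  s6 (successors {s0, s1, s6}): φ is true.
For instance, at s0:
  At s0: ◇(s ∧ ¬¬◇s) requires s ∧ ¬¬◇s at some successor in {s0, s1, s2, s4, s6}.
    s ∧ ¬¬◇s holds at s0, so ◇(s ∧ ¬¬◇s) is true at s0.
      At s0: s is true, ¬¬◇s is true, so s ∧ ¬¬◇s is true.
Satisfying worlds: {s0, s1, s2, s3, s4, s5, s6}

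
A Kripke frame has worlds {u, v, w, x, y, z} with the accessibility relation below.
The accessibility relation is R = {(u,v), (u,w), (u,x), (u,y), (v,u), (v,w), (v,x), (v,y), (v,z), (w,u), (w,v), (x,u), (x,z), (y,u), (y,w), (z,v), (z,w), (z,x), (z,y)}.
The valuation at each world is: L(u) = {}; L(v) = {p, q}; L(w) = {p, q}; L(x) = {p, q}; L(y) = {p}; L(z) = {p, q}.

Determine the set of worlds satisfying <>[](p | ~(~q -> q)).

u, v, w, x, y, z

Let φ = <>[](p | ~(~q -> q)). Evaluate φ at each world:
  u (successors {v, w, x, y}): φ is true.
  v (successors {u, w, x, y, z}): φ is true.
  w (successors {u, v}): φ is true.
  x (successors {u, z}): φ is true.
  y (successors {u, w}): φ is true.
  z (successors {v, w, x, y}): φ is true.
For instance, at x:
  At x: <>[](p | ~(~q -> q)) requires [](p | ~(~q -> q)) at some successor in {u, z}.
    [](p | ~(~q -> q)) holds at u, so <>[](p | ~(~q -> q)) is true at x.
      At u: [](p | ~(~q -> q)) requires p | ~(~q -> q) at every successor {v, w, x, y}.
        At v: p | ~(~q -> q) is true.
        At w: p | ~(~q -> q) is true.
        At x: p | ~(~q -> q) is true.
        At y: p | ~(~q -> q) is true.
      So [](p | ~(~q -> q)) is true at u.
Satisfying worlds: {u, v, w, x, y, z}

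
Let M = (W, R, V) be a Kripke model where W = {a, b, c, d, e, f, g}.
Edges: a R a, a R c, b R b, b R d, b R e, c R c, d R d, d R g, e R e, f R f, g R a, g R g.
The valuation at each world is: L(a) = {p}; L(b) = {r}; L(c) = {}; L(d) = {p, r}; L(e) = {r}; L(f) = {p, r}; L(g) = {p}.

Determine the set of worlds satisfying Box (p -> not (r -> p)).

c, e

Recall that Box ψ holds at a world iff ψ holds at every accessible world, and Dia ψ holds iff ψ holds at some accessible world.
Let φ = Box (p -> not (r -> p)). Evaluate φ at each world:
  a (successors {a, c}): φ is false.
  b (successors {b, d, e}): φ is false.
  c (successors {c}): φ is true.
  d (successors {d, g}): φ is false.
  e (successors {e}): φ is true.
  f (successors {f}): φ is false.
  g (successors {a, g}): φ is false.
For instance, at d:
  At d: Box (p -> not (r -> p)) requires p -> not (r -> p) at every successor {d, g}.
    p -> not (r -> p) fails at d, so Box (p -> not (r -> p)) is false at d.
Satisfying worlds: {c, e}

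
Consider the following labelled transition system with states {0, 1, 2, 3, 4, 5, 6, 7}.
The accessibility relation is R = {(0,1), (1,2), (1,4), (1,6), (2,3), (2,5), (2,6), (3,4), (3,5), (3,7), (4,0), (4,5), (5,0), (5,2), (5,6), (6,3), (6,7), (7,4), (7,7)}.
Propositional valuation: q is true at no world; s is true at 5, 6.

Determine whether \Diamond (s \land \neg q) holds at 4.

Recall that \Diamond ψ holds at a world iff ψ holds at some accessible world.
At 4: \Diamond (s \land \neg q) requires s \land \neg q at some successor in {0, 5}.
  s \land \neg q holds at 5, so \Diamond (s \land \neg q) is true at 4.

Yes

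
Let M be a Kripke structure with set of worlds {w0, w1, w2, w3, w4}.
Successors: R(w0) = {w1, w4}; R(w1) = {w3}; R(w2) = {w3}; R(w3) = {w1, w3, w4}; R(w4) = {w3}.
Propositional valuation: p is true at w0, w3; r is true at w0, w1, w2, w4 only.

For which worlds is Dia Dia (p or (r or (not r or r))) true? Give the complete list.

w0, w1, w2, w3, w4

Let φ = Dia Dia (p or (r or (not r or r))). Evaluate φ at each world:
  w0 (successors {w1, w4}): φ is true.
  w1 (successors {w3}): φ is true.
  w2 (successors {w3}): φ is true.
  w3 (successors {w1, w3, w4}): φ is true.
  w4 (successors {w3}): φ is true.
For instance, at w2:
  At w2: Dia Dia (p or (r or (not r or r))) requires Dia (p or (r or (not r or r))) at some successor in {w3}.
    Dia (p or (r or (not r or r))) holds at w3, so Dia Dia (p or (r or (not r or r))) is true at w2.
      At w3: Dia (p or (r or (not r or r))) requires p or (r or (not r or r)) at some successor in {w1, w3, w4}.
        p or (r or (not r or r)) holds at w1, so Dia (p or (r or (not r or r))) is true at w3.
Satisfying worlds: {w0, w1, w2, w3, w4}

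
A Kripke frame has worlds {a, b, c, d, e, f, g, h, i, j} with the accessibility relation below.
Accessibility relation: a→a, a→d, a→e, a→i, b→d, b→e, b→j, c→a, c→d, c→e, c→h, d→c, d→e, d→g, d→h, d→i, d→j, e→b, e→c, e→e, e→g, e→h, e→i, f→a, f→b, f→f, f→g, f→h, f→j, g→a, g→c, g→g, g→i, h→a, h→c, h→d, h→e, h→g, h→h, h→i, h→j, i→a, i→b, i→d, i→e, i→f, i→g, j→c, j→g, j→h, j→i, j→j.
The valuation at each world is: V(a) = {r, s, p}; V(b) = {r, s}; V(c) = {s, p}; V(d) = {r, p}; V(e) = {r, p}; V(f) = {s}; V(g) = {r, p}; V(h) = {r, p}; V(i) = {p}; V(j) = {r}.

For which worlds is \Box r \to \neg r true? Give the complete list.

Let φ = \Box r \to \neg r. Evaluate φ at each world:
  a (successors {a, d, e, i}): φ is true.
  b (successors {d, e, j}): φ is false.
  c (successors {a, d, e, h}): φ is true.
  d (successors {c, e, g, h, i, j}): φ is true.
  e (successors {b, c, e, g, h, i}): φ is true.
  f (successors {a, b, f, g, h, j}): φ is true.
  g (successors {a, c, g, i}): φ is true.
  h (successors {a, c, d, e, g, h, i, j}): φ is true.
  i (successors {a, b, d, e, f, g}): φ is true.
  j (successors {c, g, h, i, j}): φ is true.
For instance, at h:
  At h: \Box r is false, \neg r is false, so \Box r \to \neg r is true.
    At h: \Box r requires r at every successor {a, c, d, e, g, h, i, j}.
      r fails at c, so \Box r is false at h.
Satisfying worlds: {a, c, d, e, f, g, h, i, j}

a, c, d, e, f, g, h, i, j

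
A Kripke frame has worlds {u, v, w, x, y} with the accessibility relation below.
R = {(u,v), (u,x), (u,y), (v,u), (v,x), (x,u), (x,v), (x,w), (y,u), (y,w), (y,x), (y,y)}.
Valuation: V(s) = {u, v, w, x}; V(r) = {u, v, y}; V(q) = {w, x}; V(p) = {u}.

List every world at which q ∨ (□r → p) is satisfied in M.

u, v, w, x, y

Let φ = q ∨ (□r → p). Evaluate φ at each world:
  u (successors {v, x, y}): φ is true.
  v (successors {u, x}): φ is true.
  w (successors ∅): φ is true.
  x (successors {u, v, w}): φ is true.
  y (successors {u, w, x, y}): φ is true.
For instance, at u:
  At u: q is false, □r → p is true, so q ∨ (□r → p) is true.
    At u: □r is false, p is true, so □r → p is true.
      At u: □r requires r at every successor {v, x, y}.
        r fails at x, so □r is false at u.
Satisfying worlds: {u, v, w, x, y}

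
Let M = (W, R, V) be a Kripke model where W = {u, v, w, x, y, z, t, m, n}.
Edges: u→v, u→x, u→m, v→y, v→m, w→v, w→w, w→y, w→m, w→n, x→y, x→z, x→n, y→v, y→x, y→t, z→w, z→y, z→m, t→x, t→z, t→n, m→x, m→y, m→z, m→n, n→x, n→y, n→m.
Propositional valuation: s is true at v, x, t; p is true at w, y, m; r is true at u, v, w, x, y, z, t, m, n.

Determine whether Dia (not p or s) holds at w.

At w: Dia (not p or s) requires not p or s at some successor in {v, w, y, m, n}.
  not p or s holds at v, so Dia (not p or s) is true at w.

Yes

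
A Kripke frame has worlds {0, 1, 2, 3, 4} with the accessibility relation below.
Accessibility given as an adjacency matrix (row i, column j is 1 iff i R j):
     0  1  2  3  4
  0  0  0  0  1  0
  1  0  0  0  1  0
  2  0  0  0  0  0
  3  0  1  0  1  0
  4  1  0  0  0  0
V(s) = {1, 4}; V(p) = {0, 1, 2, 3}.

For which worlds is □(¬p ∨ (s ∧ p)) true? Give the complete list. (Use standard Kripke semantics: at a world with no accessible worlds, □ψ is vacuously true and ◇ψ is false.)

Let φ = □(¬p ∨ (s ∧ p)). Evaluate φ at each world:
  0 (successors {3}): φ is false.
  1 (successors {3}): φ is false.
  2 (successors ∅): φ is true.
  3 (successors {1, 3}): φ is false.
  4 (successors {0}): φ is false.
For instance, at 4:
  At 4: □(¬p ∨ (s ∧ p)) requires ¬p ∨ (s ∧ p) at every successor {0}.
    ¬p ∨ (s ∧ p) fails at 0, so □(¬p ∨ (s ∧ p)) is false at 4.
Satisfying worlds: {2}

2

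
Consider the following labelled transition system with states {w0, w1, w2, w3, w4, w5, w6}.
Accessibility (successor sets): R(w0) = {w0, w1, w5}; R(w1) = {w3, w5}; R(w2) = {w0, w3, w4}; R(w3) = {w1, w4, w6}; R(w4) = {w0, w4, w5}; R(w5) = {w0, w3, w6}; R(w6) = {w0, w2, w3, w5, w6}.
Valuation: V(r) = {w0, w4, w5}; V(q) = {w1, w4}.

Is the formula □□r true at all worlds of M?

Let φ = □□r. Evaluate φ at each world:
  w0 (successors {w0, w1, w5}): φ is false.
  w1 (successors {w3, w5}): φ is false.
  w2 (successors {w0, w3, w4}): φ is false.
  w3 (successors {w1, w4, w6}): φ is false.
  w4 (successors {w0, w4, w5}): φ is false.
  w5 (successors {w0, w3, w6}): φ is false.
  w6 (successors {w0, w2, w3, w5, w6}): φ is false.
Detail at w0 (counterexample):
  At w0: □□r requires □r at every successor {w0, w1, w5}.
    □r fails at w0, so □□r is false at w0.
      At w0: □r requires r at every successor {w0, w1, w5}.
        r fails at w1, so □r is false at w0.

No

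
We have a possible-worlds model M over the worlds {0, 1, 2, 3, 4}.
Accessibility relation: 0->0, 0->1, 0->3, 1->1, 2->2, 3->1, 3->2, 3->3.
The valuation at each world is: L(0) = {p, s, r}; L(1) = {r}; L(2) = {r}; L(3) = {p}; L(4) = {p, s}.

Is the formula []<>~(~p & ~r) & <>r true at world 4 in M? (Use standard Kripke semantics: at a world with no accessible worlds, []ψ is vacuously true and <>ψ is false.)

Recall that []ψ holds at a world iff ψ holds at every accessible world, and <>ψ holds iff ψ holds at some accessible world.
At 4: []<>~(~p & ~r) is true, <>r is false, so []<>~(~p & ~r) & <>r is false.
  At 4: no accessible worlds, so []<>~(~p & ~r) holds vacuously.
  At 4: no accessible worlds, so <>r is false.

No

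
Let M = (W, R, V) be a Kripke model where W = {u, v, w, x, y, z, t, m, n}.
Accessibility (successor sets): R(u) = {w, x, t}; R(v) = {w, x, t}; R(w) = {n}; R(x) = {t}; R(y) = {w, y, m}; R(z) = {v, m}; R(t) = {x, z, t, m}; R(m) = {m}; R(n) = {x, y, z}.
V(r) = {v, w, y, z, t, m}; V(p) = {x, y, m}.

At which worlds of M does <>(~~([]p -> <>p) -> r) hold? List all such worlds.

u, v, x, y, z, t, m, n

Recall that []ψ holds at a world iff ψ holds at every accessible world, and <>ψ holds iff ψ holds at some accessible world.
Let φ = <>(~~([]p -> <>p) -> r). Evaluate φ at each world:
  u (successors {w, x, t}): φ is true.
  v (successors {w, x, t}): φ is true.
  w (successors {n}): φ is false.
  x (successors {t}): φ is true.
  y (successors {w, y, m}): φ is true.
  z (successors {v, m}): φ is true.
  t (successors {x, z, t, m}): φ is true.
  m (successors {m}): φ is true.
  n (successors {x, y, z}): φ is true.
For instance, at x:
  At x: <>(~~([]p -> <>p) -> r) requires ~~([]p -> <>p) -> r at some successor in {t}.
    ~~([]p -> <>p) -> r holds at t, so <>(~~([]p -> <>p) -> r) is true at x.
      At t: ~~([]p -> <>p) is true, r is true, so ~~([]p -> <>p) -> r is true.
Satisfying worlds: {u, v, x, y, z, t, m, n}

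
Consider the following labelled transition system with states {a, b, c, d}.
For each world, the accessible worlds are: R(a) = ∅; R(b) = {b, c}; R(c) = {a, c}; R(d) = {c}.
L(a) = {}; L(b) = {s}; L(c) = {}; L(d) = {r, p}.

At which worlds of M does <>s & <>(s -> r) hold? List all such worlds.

Let φ = <>s & <>(s -> r). Evaluate φ at each world:
  a (successors ∅): φ is false.
  b (successors {b, c}): φ is true.
  c (successors {a, c}): φ is false.
  d (successors {c}): φ is false.
For instance, at b:
  At b: <>s is true, <>(s -> r) is true, so <>s & <>(s -> r) is true.
    At b: <>s requires s at some successor in {b, c}.
      s holds at b, so <>s is true at b.
    At b: <>(s -> r) requires s -> r at some successor in {b, c}.
      s -> r holds at c, so <>(s -> r) is true at b.
Satisfying worlds: {b}

b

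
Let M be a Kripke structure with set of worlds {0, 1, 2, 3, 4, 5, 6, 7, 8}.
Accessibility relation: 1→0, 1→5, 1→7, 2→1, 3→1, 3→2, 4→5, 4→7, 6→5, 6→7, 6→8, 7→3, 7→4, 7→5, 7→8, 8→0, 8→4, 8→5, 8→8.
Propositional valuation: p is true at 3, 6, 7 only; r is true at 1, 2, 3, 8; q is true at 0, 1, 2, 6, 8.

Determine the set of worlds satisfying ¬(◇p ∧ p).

0, 1, 2, 3, 4, 5, 8

Recall that ◇ψ holds at a world iff ψ holds at some accessible world.
Let φ = ¬(◇p ∧ p). Evaluate φ at each world:
  0 (successors ∅): φ is true.
  1 (successors {0, 5, 7}): φ is true.
  2 (successors {1}): φ is true.
  3 (successors {1, 2}): φ is true.
  4 (successors {5, 7}): φ is true.
  5 (successors ∅): φ is true.
  6 (successors {5, 7, 8}): φ is false.
  7 (successors {3, 4, 5, 8}): φ is false.
  8 (successors {0, 4, 5, 8}): φ is true.
For instance, at 7:
  At 7: ◇p ∧ p is true, so ¬(◇p ∧ p) is false.
    At 7: ◇p is true, p is true, so ◇p ∧ p is true.
      At 7: ◇p requires p at some successor in {3, 4, 5, 8}.
        p holds at 3, so ◇p is true at 7.
Satisfying worlds: {0, 1, 2, 3, 4, 5, 8}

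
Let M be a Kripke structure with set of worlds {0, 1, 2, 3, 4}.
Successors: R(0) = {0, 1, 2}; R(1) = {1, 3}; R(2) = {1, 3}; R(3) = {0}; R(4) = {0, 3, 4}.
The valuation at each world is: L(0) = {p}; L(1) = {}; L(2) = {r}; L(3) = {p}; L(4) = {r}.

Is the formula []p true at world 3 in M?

At 3: []p requires p at every successor {0}.
  At 0: p is true.
So []p is true at 3.

Yes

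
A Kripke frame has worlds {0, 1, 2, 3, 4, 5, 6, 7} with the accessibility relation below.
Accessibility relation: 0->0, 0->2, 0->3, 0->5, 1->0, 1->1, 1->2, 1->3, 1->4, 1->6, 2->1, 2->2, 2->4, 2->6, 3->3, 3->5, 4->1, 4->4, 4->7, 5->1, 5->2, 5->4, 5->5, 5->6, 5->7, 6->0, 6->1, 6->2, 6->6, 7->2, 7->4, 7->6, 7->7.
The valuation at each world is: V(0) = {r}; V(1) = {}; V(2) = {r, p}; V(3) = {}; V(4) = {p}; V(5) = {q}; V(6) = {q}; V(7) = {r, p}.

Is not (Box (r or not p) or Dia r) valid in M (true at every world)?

No

Let φ = not (Box (r or not p) or Dia r). Evaluate φ at each world:
  0 (successors {0, 2, 3, 5}): φ is false.
  1 (successors {0, 1, 2, 3, 4, 6}): φ is false.
  2 (successors {1, 2, 4, 6}): φ is false.
  3 (successors {3, 5}): φ is false.
  4 (successors {1, 4, 7}): φ is false.
  5 (successors {1, 2, 4, 5, 6, 7}): φ is false.
  6 (successors {0, 1, 2, 6}): φ is false.
  7 (successors {2, 4, 6, 7}): φ is false.
Detail at 0 (counterexample):
  At 0: Box (r or not p) or Dia r is true, so not (Box (r or not p) or Dia r) is false.
    At 0: Box (r or not p) is true, Dia r is true, so Box (r or not p) or Dia r is true.
      At 0: Box (r or not p) requires r or not p at every successor {0, 2, 3, 5}.
        At 0: r or not p is true.
        At 2: r or not p is true.
        At 3: r or not p is true.
        At 5: r or not p is true.
      So Box (r or not p) is true at 0.
      At 0: Dia r requires r at some successor in {0, 2, 3, 5}.
        r holds at 0, so Dia r is true at 0.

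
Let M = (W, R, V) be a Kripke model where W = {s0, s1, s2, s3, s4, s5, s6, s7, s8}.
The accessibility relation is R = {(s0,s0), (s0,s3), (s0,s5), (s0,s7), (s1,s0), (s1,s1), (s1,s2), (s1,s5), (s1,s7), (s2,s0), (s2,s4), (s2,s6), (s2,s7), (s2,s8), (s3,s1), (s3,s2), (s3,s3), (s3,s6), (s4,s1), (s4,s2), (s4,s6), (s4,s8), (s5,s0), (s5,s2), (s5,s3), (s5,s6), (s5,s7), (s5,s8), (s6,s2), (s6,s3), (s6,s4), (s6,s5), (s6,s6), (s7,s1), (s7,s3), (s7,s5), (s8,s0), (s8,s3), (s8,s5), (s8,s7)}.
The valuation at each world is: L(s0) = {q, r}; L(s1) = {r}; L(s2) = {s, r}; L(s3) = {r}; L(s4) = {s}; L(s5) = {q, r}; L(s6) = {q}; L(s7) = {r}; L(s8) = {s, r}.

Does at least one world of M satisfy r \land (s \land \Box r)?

Let φ = r \land (s \land \Box r). Evaluate φ at each world:
  s0 (successors {s0, s3, s5, s7}): φ is false.
  s1 (successors {s0, s1, s2, s5, s7}): φ is false.
  s2 (successors {s0, s4, s6, s7, s8}): φ is false.
  s3 (successors {s1, s2, s3, s6}): φ is false.
  s4 (successors {s1, s2, s6, s8}): φ is false.
  s5 (successors {s0, s2, s3, s6, s7, s8}): φ is false.
  s6 (successors {s2, s3, s4, s5, s6}): φ is false.
  s7 (successors {s1, s3, s5}): φ is false.
  s8 (successors {s0, s3, s5, s7}): φ is true.
Detail at s8 (witness):
  At s8: r is true, s \land \Box r is true, so r \land (s \land \Box r) is true.
    At s8: s is true, \Box r is true, so s \land \Box r is true.
      At s8: \Box r requires r at every successor {s0, s3, s5, s7}.
        At s0: r is true.
        At s3: r is true.
        At s5: r is true.
        At s7: r is true.
      So \Box r is true at s8.

Yes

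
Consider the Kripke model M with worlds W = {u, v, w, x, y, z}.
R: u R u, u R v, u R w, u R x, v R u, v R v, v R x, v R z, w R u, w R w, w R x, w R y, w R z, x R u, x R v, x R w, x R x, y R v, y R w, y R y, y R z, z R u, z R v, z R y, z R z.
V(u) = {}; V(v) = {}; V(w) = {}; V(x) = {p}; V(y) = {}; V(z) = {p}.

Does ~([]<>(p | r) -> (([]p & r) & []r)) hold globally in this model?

Yes

Recall that []ψ holds at a world iff ψ holds at every accessible world, and <>ψ holds iff ψ holds at some accessible world.
Let φ = ~([]<>(p | r) -> (([]p & r) & []r)). Evaluate φ at each world:
  u (successors {u, v, w, x}): φ is true.
  v (successors {u, v, x, z}): φ is true.
  w (successors {u, w, x, y, z}): φ is true.
  x (successors {u, v, w, x}): φ is true.
  y (successors {v, w, y, z}): φ is true.
  z (successors {u, v, y, z}): φ is true.
For instance, at x:
  At x: []<>(p | r) -> (([]p & r) & []r) is false, so ~([]<>(p | r) -> (([]p & r) & []r)) is true.
    At x: []<>(p | r) is true, ([]p & r) & []r is false, so []<>(p | r) -> (([]p & r) & []r) is false.
      At x: []<>(p | r) requires <>(p | r) at every successor {u, v, w, x}.
        At u: <>(p | r) is true.
        At v: <>(p | r) is true.
        At w: <>(p | r) is true.
        At x: <>(p | r) is true.
      So []<>(p | r) is true at x.
      At x: []p & r is false, []r is false, so ([]p & r) & []r is false.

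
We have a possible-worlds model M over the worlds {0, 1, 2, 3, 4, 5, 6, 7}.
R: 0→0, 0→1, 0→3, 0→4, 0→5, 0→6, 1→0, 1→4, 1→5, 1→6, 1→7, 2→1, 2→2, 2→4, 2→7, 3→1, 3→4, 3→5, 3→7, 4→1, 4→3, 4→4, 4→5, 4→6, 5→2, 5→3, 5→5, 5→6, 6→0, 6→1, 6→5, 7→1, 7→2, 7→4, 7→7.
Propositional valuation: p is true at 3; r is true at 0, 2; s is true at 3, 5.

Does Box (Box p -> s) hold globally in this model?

Yes

Let φ = Box (Box p -> s). Evaluate φ at each world:
  0 (successors {0, 1, 3, 4, 5, 6}): φ is true.
  1 (successors {0, 4, 5, 6, 7}): φ is true.
  2 (successors {1, 2, 4, 7}): φ is true.
  3 (successors {1, 4, 5, 7}): φ is true.
  4 (successors {1, 3, 4, 5, 6}): φ is true.
  5 (successors {2, 3, 5, 6}): φ is true.
  6 (successors {0, 1, 5}): φ is true.
  7 (successors {1, 2, 4, 7}): φ is true.
For instance, at 0:
  At 0: Box (Box p -> s) requires Box p -> s at every successor {0, 1, 3, 4, 5, 6}.
    At 0: Box p -> s is true.
    At 1: Box p -> s is true.
    At 3: Box p -> s is true.
    At 4: Box p -> s is true.
    At 5: Box p -> s is true.
    At 6: Box p -> s is true.
  So Box (Box p -> s) is true at 0.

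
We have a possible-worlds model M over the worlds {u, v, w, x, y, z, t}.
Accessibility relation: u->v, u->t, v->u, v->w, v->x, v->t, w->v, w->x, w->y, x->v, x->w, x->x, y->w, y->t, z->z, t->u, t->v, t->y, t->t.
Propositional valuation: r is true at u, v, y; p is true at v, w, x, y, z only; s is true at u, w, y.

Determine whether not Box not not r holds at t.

Yes

Recall that Box ψ holds at a world iff ψ holds at every accessible world, and Dia ψ holds iff ψ holds at some accessible world.
At t: Box not not r is false, so not Box not not r is true.
  At t: Box not not r requires not not r at every successor {u, v, y, t}.
    not not r fails at t, so Box not not r is false at t.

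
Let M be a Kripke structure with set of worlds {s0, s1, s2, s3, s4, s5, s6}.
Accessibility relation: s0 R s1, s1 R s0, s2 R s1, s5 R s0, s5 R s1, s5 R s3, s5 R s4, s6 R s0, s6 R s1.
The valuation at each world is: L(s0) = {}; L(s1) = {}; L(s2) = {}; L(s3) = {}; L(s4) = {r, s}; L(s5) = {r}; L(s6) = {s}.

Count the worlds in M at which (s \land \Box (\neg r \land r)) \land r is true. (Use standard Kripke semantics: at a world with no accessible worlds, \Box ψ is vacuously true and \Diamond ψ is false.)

Let φ = (s \land \Box (\neg r \land r)) \land r. Evaluate φ at each world:
  s0 (successors {s1}): φ is false.
  s1 (successors {s0}): φ is false.
  s2 (successors {s1}): φ is false.
  s3 (successors ∅): φ is false.
  s4 (successors ∅): φ is true.
  s5 (successors {s0, s1, s3, s4}): φ is false.
  s6 (successors {s0, s1}): φ is false.
For instance, at s5:
  At s5: s \land \Box (\neg r \land r) is false, r is true, so (s \land \Box (\neg r \land r)) \land r is false.
    At s5: s is false, \Box (\neg r \land r) is false, so s \land \Box (\neg r \land r) is false.
      At s5: \Box (\neg r \land r) requires \neg r \land r at every successor {s0, s1, s3, s4}.
        \neg r \land r fails at s0, so \Box (\neg r \land r) is false at s5.
Satisfying worlds: {s4}

1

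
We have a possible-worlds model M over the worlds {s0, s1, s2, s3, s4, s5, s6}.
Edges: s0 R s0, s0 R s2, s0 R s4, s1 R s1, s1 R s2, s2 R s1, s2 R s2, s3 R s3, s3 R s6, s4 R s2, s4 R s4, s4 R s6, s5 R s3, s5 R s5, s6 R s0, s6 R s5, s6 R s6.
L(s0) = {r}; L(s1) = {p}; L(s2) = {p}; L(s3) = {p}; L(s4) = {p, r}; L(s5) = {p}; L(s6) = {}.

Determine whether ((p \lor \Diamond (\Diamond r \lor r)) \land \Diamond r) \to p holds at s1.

Yes

At s1: (p \lor \Diamond (\Diamond r \lor r)) \land \Diamond r is false, p is true, so ((p \lor \Diamond (\Diamond r \lor r)) \land \Diamond r) \to p is true.
  At s1: p \lor \Diamond (\Diamond r \lor r) is true, \Diamond r is false, so (p \lor \Diamond (\Diamond r \lor r)) \land \Diamond r is false.
    At s1: p is true, \Diamond (\Diamond r \lor r) is false, so p \lor \Diamond (\Diamond r \lor r) is true.
      At s1: \Diamond (\Diamond r \lor r) requires \Diamond r \lor r at some successor in {s1, s2}.
        At s1: \Diamond r \lor r is false.
        At s2: \Diamond r \lor r is false.
      So \Diamond (\Diamond r \lor r) is false at s1.
    At s1: \Diamond r requires r at some successor in {s1, s2}.
      At s1: r is false.
      At s2: r is false.
    So \Diamond r is false at s1.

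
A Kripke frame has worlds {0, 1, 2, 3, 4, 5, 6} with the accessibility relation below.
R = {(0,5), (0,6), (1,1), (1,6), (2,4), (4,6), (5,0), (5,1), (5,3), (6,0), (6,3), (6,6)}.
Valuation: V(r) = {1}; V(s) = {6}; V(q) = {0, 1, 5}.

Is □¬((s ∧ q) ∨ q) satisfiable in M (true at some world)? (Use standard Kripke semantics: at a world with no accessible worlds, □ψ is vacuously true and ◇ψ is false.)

Let φ = □¬((s ∧ q) ∨ q). Evaluate φ at each world:
  0 (successors {5, 6}): φ is false.
  1 (successors {1, 6}): φ is false.
  2 (successors {4}): φ is true.
  3 (successors ∅): φ is true.
  4 (successors {6}): φ is true.
  5 (successors {0, 1, 3}): φ is false.
  6 (successors {0, 3, 6}): φ is false.
Detail at 2 (witness):
  At 2: □¬((s ∧ q) ∨ q) requires ¬((s ∧ q) ∨ q) at every successor {4}.
    At 4: ¬((s ∧ q) ∨ q) is true.
  So □¬((s ∧ q) ∨ q) is true at 2.

Yes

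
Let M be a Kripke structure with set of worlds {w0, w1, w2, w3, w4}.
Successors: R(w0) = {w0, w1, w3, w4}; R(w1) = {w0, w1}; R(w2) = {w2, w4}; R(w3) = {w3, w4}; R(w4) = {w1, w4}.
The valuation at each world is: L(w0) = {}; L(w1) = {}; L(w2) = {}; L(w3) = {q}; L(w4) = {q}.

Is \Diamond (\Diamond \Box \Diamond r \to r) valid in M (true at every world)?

Yes

Let φ = \Diamond (\Diamond \Box \Diamond r \to r). Evaluate φ at each world:
  w0 (successors {w0, w1, w3, w4}): φ is true.
  w1 (successors {w0, w1}): φ is true.
  w2 (successors {w2, w4}): φ is true.
  w3 (successors {w3, w4}): φ is true.
  w4 (successors {w1, w4}): φ is true.
For instance, at w3:
  At w3: \Diamond (\Diamond \Box \Diamond r \to r) requires \Diamond \Box \Diamond r \to r at some successor in {w3, w4}.
    \Diamond \Box \Diamond r \to r holds at w3, so \Diamond (\Diamond \Box \Diamond r \to r) is true at w3.
      At w3: \Diamond \Box \Diamond r is false, r is false, so \Diamond \Box \Diamond r \to r is true.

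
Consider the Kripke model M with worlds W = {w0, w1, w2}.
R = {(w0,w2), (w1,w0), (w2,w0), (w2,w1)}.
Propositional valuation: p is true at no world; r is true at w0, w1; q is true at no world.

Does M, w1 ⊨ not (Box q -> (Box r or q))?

No

Recall that Box ψ holds at a world iff ψ holds at every accessible world, and Dia ψ holds iff ψ holds at some accessible world.
At w1: Box q -> (Box r or q) is true, so not (Box q -> (Box r or q)) is false.
  At w1: Box q is false, Box r or q is true, so Box q -> (Box r or q) is true.
    At w1: Box q requires q at every successor {w0}.
      q fails at w0, so Box q is false at w1.
    At w1: Box r is true, q is false, so Box r or q is true.
      At w1: Box r requires r at every successor {w0}.
        At w0: r is true.
      So Box r is true at w1.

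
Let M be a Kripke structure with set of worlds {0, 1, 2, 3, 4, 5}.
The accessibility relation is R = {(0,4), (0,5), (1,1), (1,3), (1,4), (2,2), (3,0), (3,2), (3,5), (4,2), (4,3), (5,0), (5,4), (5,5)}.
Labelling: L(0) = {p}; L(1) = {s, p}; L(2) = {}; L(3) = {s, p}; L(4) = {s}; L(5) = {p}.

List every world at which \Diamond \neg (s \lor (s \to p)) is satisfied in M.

none

Let φ = \Diamond \neg (s \lor (s \to p)). Evaluate φ at each world:
  0 (successors {4, 5}): φ is false.
  1 (successors {1, 3, 4}): φ is false.
  2 (successors {2}): φ is false.
  3 (successors {0, 2, 5}): φ is false.
  4 (successors {2, 3}): φ is false.
  5 (successors {0, 4, 5}): φ is false.
For instance, at 1:
  At 1: \Diamond \neg (s \lor (s \to p)) requires \neg (s \lor (s \to p)) at some successor in {1, 3, 4}.
    At 1: \neg (s \lor (s \to p)) is false.
    At 3: \neg (s \lor (s \to p)) is false.
    At 4: \neg (s \lor (s \to p)) is false.
  So \Diamond \neg (s \lor (s \to p)) is false at 1.
Satisfying worlds: none.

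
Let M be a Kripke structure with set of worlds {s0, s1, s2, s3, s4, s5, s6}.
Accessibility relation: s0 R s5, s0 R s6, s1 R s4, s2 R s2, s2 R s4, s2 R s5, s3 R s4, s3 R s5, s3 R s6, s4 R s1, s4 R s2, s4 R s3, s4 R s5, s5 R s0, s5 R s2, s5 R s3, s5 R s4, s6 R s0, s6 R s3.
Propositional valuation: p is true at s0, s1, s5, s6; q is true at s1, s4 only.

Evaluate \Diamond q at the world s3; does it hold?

Yes

Recall that \Diamond ψ holds at a world iff ψ holds at some accessible world.
At s3: \Diamond q requires q at some successor in {s4, s5, s6}.
  q holds at s4, so \Diamond q is true at s3.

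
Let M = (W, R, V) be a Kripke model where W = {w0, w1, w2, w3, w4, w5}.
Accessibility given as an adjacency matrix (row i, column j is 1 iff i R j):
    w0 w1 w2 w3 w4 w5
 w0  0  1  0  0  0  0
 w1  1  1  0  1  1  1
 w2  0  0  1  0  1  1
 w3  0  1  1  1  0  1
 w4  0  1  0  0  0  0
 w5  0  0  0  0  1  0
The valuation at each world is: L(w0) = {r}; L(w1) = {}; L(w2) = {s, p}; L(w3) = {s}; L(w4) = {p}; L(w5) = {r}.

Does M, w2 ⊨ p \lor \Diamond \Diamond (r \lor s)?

Recall that \Diamond ψ holds at a world iff ψ holds at some accessible world.
At w2: p is true, \Diamond \Diamond (r \lor s) is true, so p \lor \Diamond \Diamond (r \lor s) is true.
  At w2: \Diamond \Diamond (r \lor s) requires \Diamond (r \lor s) at some successor in {w2, w4, w5}.
    \Diamond (r \lor s) holds at w2, so \Diamond \Diamond (r \lor s) is true at w2.
      At w2: \Diamond (r \lor s) requires r \lor s at some successor in {w2, w4, w5}.
        r \lor s holds at w2, so \Diamond (r \lor s) is true at w2.

Yes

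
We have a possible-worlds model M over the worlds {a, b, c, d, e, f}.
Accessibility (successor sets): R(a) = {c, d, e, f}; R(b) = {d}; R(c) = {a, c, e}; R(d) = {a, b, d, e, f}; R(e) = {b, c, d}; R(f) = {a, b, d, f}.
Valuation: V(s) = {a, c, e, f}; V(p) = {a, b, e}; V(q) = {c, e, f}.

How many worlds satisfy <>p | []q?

Recall that []ψ holds at a world iff ψ holds at every accessible world, and <>ψ holds iff ψ holds at some accessible world.
Let φ = <>p | []q. Evaluate φ at each world:
  a (successors {c, d, e, f}): φ is true.
  b (successors {d}): φ is false.
  c (successors {a, c, e}): φ is true.
  d (successors {a, b, d, e, f}): φ is true.
  e (successors {b, c, d}): φ is true.
  f (successors {a, b, d, f}): φ is true.
For instance, at f:
  At f: <>p is true, []q is false, so <>p | []q is true.
    At f: <>p requires p at some successor in {a, b, d, f}.
      p holds at a, so <>p is true at f.
    At f: []q requires q at every successor {a, b, d, f}.
      q fails at a, so []q is false at f.
Satisfying worlds: {a, c, d, e, f}

5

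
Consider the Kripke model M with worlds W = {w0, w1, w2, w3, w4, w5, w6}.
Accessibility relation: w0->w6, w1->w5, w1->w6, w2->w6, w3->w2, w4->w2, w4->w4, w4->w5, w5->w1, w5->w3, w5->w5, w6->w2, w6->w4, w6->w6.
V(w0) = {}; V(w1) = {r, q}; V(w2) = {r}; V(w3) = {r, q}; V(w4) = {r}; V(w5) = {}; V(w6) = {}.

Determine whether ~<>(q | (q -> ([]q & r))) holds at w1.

No

At w1: <>(q | (q -> ([]q & r))) is true, so ~<>(q | (q -> ([]q & r))) is false.
  At w1: <>(q | (q -> ([]q & r))) requires q | (q -> ([]q & r)) at some successor in {w5, w6}.
    q | (q -> ([]q & r)) holds at w5, so <>(q | (q -> ([]q & r))) is true at w1.
      At w5: q is false, q -> ([]q & r) is true, so q | (q -> ([]q & r)) is true.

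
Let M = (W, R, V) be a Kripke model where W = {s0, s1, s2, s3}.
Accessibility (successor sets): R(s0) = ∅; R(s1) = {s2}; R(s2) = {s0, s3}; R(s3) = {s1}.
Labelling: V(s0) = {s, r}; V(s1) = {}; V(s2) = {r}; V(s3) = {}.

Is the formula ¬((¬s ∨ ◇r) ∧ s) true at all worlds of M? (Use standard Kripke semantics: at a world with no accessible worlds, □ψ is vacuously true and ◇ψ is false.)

Yes

Recall that ◇ψ holds at a world iff ψ holds at some accessible world.
Let φ = ¬((¬s ∨ ◇r) ∧ s). Evaluate φ at each world:
  s0 (successors ∅): φ is true.
  s1 (successors {s2}): φ is true.
  s2 (successors {s0, s3}): φ is true.
  s3 (successors {s1}): φ is true.
For instance, at s3:
  At s3: (¬s ∨ ◇r) ∧ s is false, so ¬((¬s ∨ ◇r) ∧ s) is true.
    At s3: ¬s ∨ ◇r is true, s is false, so (¬s ∨ ◇r) ∧ s is false.
      At s3: ¬s is true, ◇r is false, so ¬s ∨ ◇r is true.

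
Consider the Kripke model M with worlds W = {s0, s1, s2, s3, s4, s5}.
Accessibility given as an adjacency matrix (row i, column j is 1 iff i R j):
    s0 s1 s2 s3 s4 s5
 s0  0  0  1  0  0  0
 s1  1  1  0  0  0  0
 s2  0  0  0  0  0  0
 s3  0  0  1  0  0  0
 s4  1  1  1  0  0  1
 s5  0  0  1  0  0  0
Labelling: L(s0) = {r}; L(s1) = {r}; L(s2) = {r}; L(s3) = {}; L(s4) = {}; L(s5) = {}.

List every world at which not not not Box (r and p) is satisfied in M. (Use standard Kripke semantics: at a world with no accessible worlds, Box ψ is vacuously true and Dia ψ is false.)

Let φ = not not not Box (r and p). Evaluate φ at each world:
  s0 (successors {s2}): φ is true.
  s1 (successors {s0, s1}): φ is true.
  s2 (successors ∅): φ is false.
  s3 (successors {s2}): φ is true.
  s4 (successors {s0, s1, s2, s5}): φ is true.
  s5 (successors {s2}): φ is true.
For instance, at s1:
  At s1: not not Box (r and p) is false, so not not not Box (r and p) is true.
    At s1: not Box (r and p) is true, so not not Box (r and p) is false.
      At s1: Box (r and p) is false, so not Box (r and p) is true.
Satisfying worlds: {s0, s1, s3, s4, s5}

s0, s1, s3, s4, s5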